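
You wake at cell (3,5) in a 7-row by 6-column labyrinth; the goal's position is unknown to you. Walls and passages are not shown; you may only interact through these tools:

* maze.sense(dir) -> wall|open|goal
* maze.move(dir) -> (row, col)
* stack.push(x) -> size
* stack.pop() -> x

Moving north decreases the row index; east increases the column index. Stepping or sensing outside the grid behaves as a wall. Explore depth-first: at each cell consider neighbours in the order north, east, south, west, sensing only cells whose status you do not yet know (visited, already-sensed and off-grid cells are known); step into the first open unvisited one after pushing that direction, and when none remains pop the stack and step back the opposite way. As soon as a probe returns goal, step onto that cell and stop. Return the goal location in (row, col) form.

·→ sense(dir: north)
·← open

·→ push(x: north)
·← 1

·→ move(dir: north)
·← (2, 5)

·→ sense(dir: north)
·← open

·→ push(x: north)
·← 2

·→ move(dir: north)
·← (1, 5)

·→ sense(dir: north)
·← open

·→ push(x: north)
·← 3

·→ move(dir: north)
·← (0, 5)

·→ sense(dir: west)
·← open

·→ push(x: west)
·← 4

·→ move(dir: west)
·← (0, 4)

·→ sense(dir: south)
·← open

·→ push(x: south)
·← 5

·→ move(dir: south)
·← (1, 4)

·→ sense(dir: south)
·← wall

·→ sense(dir: west)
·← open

·→ push(x: west)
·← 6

·→ move(dir: west)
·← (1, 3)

·→ sense(dir: north)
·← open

·→ push(x: north)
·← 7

·→ move(dir: north)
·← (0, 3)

·→ sense(dir: west)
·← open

·→ push(x: west)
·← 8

·→ move(dir: west)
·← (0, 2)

·→ sense(dir: south)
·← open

·→ push(x: south)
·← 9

·→ move(dir: south)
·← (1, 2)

·→ sense(dir: south)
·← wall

·→ sense(dir: west)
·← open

·→ push(x: west)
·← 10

·→ move(dir: west)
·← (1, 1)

·→ sense(dir: north)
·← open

·→ push(x: north)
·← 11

·→ move(dir: north)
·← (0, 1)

·→ sense(dir: west)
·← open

·→ push(x: west)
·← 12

·→ move(dir: west)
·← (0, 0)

·→ sense(dir: south)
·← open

·→ push(x: south)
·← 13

·→ move(dir: south)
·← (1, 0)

·→ sense(dir: south)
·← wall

·→ pop()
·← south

·→ move(dir: north)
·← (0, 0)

·→ pop()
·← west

·→ move(dir: east)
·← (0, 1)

·→ pop()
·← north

·→ move(dir: south)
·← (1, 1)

·→ sense(dir: south)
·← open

·→ push(x: south)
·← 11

·→ move(dir: south)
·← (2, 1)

·→ sense(dir: south)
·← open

·→ push(x: south)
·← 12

·→ move(dir: south)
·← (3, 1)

·→ sense(dir: east)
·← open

·→ push(x: east)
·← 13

·→ move(dir: east)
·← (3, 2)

·→ sense(dir: east)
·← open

·→ push(x: east)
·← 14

·→ move(dir: east)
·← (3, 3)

·→ sense(dir: north)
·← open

·→ push(x: north)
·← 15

·→ move(dir: north)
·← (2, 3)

·→ pop()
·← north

·→ move(dir: south)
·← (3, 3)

·→ sense(dir: east)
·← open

·→ push(x: east)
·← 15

·→ move(dir: east)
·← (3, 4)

·→ sense(dir: south)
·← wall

·→ pop()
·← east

·→ move(dir: west)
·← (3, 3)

·→ sense(dir: south)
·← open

·→ push(x: south)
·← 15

·→ move(dir: south)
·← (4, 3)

·→ sense(dir: south)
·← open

·→ push(x: south)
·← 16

·→ move(dir: south)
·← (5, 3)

·→ sense(dir: east)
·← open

·→ push(x: east)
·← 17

·→ move(dir: east)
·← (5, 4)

·→ sense(dir: east)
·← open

·→ push(x: east)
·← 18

·→ move(dir: east)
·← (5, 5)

·→ sense(dir: north)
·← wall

·→ sense(dir: south)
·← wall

·→ pop()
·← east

·→ move(dir: west)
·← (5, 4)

·→ sense(dir: south)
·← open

·→ push(x: south)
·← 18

·→ move(dir: south)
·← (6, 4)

·→ sense(dir: west)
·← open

·→ push(x: west)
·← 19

·→ move(dir: west)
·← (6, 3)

·→ sense(dir: west)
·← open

·→ push(x: west)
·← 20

·→ move(dir: west)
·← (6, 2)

·→ sense(dir: north)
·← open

·→ push(x: north)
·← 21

·→ move(dir: north)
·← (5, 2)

·→ sense(dir: north)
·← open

·→ push(x: north)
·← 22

·→ move(dir: north)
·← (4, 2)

·→ sense(dir: west)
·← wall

·→ pop()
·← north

·→ move(dir: south)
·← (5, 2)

·→ sense(dir: west)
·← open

·→ push(x: west)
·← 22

·→ move(dir: west)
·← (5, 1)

·→ sense(dir: south)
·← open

·→ push(x: south)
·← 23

·→ move(dir: south)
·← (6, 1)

·→ sense(dir: west)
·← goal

·→ move(dir: west)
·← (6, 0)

Answer: (6, 0)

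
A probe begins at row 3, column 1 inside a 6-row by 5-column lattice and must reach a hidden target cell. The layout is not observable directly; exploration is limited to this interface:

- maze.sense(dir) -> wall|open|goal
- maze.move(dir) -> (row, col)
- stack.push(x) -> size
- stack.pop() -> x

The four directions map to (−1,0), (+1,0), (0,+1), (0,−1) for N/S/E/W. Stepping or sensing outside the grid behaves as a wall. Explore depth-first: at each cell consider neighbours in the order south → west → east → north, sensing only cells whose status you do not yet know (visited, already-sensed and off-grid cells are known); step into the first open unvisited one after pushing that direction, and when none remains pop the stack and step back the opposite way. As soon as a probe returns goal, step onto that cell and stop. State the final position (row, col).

Now I run sense with dir: south, and observe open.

Now I run push with x: south, which returns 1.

I run move with dir: south, yielding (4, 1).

Using sense with dir: south, and see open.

I use push with x: south, → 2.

I use move with dir: south, and see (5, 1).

I use sense with dir: west, : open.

Next I call push with x: west, : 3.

I use move with dir: west, giving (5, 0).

I run sense with dir: north, — result: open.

Calling push with x: north, and get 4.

Calling move with dir: north, giving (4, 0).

I run sense with dir: north, which returns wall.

Calling pop, → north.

I try move with dir: south, and see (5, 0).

Invoking pop, and get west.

I call move with dir: east, which returns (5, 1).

Now I run sense with dir: east, giving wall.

I try pop(), : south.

I call move with dir: north, and observe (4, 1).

I run sense with dir: east, and see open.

I try push with x: east, and observe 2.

I invoke move with dir: east, and see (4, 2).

Invoking sense with dir: east, giving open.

I try push with x: east, giving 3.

I try move with dir: east, which returns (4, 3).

Next I call sense with dir: south, and see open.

Calling push with x: south, and observe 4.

Then move with dir: south, which returns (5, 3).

Calling sense with dir: east, giving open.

I use push with x: east, — result: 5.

I use move with dir: east, yielding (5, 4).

I try sense with dir: north, and observe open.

I invoke push with x: north, giving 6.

Using move with dir: north, giving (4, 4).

Calling sense with dir: north, giving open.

I use push with x: north, giving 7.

I run move with dir: north, which returns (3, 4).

Using sense with dir: west, and get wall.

Using sense with dir: north, — result: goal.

I call move with dir: north, : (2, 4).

Answer: (2, 4)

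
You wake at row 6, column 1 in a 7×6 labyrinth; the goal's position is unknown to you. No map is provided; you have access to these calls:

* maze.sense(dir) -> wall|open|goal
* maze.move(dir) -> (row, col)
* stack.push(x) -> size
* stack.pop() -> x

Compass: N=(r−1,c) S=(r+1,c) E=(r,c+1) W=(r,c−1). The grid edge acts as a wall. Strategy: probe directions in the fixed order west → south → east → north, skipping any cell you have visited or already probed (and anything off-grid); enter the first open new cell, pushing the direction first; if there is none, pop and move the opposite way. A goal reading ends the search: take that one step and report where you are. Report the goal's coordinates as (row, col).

Do: maze.sense[dir=west]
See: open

Do: stack.push[x=west]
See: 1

Do: maze.move[dir=west]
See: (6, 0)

Do: maze.sense[dir=north]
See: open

Do: stack.push[x=north]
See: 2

Do: maze.move[dir=north]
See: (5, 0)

Do: maze.sense[dir=east]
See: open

Do: stack.push[x=east]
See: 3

Do: maze.move[dir=east]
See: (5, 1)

Do: maze.sense[dir=east]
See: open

Do: stack.push[x=east]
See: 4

Do: maze.move[dir=east]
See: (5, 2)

Do: maze.sense[dir=south]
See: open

Do: stack.push[x=south]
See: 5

Do: maze.move[dir=south]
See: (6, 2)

Do: maze.sense[dir=east]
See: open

Do: stack.push[x=east]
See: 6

Do: maze.move[dir=east]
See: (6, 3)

Do: maze.sense[dir=east]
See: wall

Do: maze.sense[dir=north]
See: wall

Do: stack.pop[]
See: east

Do: maze.move[dir=west]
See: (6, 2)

Do: stack.pop[]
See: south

Do: maze.move[dir=north]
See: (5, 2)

Do: maze.sense[dir=north]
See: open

Do: stack.push[x=north]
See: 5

Do: maze.move[dir=north]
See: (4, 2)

Do: maze.sense[dir=west]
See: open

Do: stack.push[x=west]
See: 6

Do: maze.move[dir=west]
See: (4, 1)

Do: maze.sense[dir=west]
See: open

Do: stack.push[x=west]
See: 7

Do: maze.move[dir=west]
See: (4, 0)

Do: maze.sense[dir=north]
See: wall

Do: stack.pop[]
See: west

Do: maze.move[dir=east]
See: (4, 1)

Do: maze.sense[dir=north]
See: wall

Do: stack.pop[]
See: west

Do: maze.move[dir=east]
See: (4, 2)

Do: maze.sense[dir=east]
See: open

Do: stack.push[x=east]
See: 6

Do: maze.move[dir=east]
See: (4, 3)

Do: maze.sense[dir=east]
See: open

Do: stack.push[x=east]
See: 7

Do: maze.move[dir=east]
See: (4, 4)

Do: maze.sense[dir=south]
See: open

Do: stack.push[x=south]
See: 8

Do: maze.move[dir=south]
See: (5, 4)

Do: maze.sense[dir=east]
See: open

Do: stack.push[x=east]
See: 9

Do: maze.move[dir=east]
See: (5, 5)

Do: maze.sense[dir=south]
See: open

Do: stack.push[x=south]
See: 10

Do: maze.move[dir=south]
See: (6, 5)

Do: stack.pop[]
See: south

Do: maze.move[dir=north]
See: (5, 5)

Do: maze.sense[dir=north]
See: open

Do: stack.push[x=north]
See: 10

Do: maze.move[dir=north]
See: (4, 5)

Do: maze.sense[dir=north]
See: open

Do: stack.push[x=north]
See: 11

Do: maze.move[dir=north]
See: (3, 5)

Do: maze.sense[dir=west]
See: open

Do: stack.push[x=west]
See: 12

Do: maze.move[dir=west]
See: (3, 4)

Do: maze.sense[dir=west]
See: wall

Do: maze.sense[dir=north]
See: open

Do: stack.push[x=north]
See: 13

Do: maze.move[dir=north]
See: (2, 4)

Do: maze.sense[dir=west]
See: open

Do: stack.push[x=west]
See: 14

Do: maze.move[dir=west]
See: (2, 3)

Do: maze.sense[dir=west]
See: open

Do: stack.push[x=west]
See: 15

Do: maze.move[dir=west]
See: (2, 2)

Do: maze.sense[dir=west]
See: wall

Do: maze.sense[dir=south]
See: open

Do: stack.push[x=south]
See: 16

Do: maze.move[dir=south]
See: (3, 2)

Do: stack.pop[]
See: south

Do: maze.move[dir=north]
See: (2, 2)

Do: maze.sense[dir=north]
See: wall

Do: stack.pop[]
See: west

Do: maze.move[dir=east]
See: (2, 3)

Do: maze.sense[dir=north]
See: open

Do: stack.push[x=north]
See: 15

Do: maze.move[dir=north]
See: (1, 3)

Do: maze.sense[dir=east]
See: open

Do: stack.push[x=east]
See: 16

Do: maze.move[dir=east]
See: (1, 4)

Do: maze.sense[dir=east]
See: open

Do: stack.push[x=east]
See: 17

Do: maze.move[dir=east]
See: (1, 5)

Do: maze.sense[dir=south]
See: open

Do: stack.push[x=south]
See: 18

Do: maze.move[dir=south]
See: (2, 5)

Do: stack.pop[]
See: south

Do: maze.move[dir=north]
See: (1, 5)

Do: maze.sense[dir=north]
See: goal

Do: maze.move[dir=north]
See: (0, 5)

Answer: (0, 5)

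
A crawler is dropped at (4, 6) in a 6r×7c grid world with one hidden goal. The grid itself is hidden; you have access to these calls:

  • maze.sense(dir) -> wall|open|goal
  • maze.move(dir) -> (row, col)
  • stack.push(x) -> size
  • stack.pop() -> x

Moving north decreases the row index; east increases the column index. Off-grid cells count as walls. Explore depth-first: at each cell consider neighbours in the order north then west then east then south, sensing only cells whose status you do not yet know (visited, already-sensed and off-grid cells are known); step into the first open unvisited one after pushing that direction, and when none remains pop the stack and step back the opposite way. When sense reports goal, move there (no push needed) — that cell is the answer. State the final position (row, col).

Step: sense[dir: north]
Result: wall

Step: sense[dir: west]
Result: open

Step: push[x: west]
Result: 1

Step: move[dir: west]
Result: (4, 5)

Step: sense[dir: north]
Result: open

Step: push[x: north]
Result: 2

Step: move[dir: north]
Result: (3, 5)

Step: sense[dir: north]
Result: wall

Step: sense[dir: west]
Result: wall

Step: pop[]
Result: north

Step: move[dir: south]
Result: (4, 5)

Step: sense[dir: west]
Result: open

Step: push[x: west]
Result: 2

Step: move[dir: west]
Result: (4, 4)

Step: sense[dir: west]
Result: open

Step: push[x: west]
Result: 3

Step: move[dir: west]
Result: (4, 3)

Step: sense[dir: north]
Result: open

Step: push[x: north]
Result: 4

Step: move[dir: north]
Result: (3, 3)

Step: sense[dir: north]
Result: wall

Step: sense[dir: west]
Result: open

Step: push[x: west]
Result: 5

Step: move[dir: west]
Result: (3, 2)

Step: sense[dir: north]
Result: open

Step: push[x: north]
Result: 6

Step: move[dir: north]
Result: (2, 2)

Step: sense[dir: north]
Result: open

Step: push[x: north]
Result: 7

Step: move[dir: north]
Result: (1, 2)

Step: sense[dir: north]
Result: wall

Step: sense[dir: west]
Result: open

Step: push[x: west]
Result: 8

Step: move[dir: west]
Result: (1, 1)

Step: sense[dir: north]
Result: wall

Step: sense[dir: west]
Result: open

Step: push[x: west]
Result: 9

Step: move[dir: west]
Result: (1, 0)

Step: sense[dir: north]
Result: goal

Step: move[dir: north]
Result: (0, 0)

Answer: (0, 0)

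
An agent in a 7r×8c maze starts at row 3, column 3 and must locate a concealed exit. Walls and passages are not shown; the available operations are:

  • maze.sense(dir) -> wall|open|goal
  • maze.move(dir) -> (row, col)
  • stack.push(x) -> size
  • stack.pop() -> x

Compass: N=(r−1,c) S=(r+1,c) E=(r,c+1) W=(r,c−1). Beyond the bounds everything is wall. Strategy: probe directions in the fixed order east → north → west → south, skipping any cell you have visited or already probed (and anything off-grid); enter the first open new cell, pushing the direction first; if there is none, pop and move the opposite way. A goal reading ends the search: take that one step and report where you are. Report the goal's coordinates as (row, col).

[in] maze.sense dir='east'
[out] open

[in] stack.push x='east'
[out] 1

[in] maze.move dir='east'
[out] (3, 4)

[in] maze.sense dir='east'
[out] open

[in] stack.push x='east'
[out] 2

[in] maze.move dir='east'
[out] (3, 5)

[in] maze.sense dir='east'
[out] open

[in] stack.push x='east'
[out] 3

[in] maze.move dir='east'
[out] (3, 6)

[in] maze.sense dir='east'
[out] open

[in] stack.push x='east'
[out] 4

[in] maze.move dir='east'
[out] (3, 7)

[in] maze.sense dir='north'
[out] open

[in] stack.push x='north'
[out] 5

[in] maze.move dir='north'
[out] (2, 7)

[in] maze.sense dir='north'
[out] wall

[in] maze.sense dir='west'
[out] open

[in] stack.push x='west'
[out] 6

[in] maze.move dir='west'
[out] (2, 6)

[in] maze.sense dir='north'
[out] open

[in] stack.push x='north'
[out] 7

[in] maze.move dir='north'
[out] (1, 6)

[in] maze.sense dir='north'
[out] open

[in] stack.push x='north'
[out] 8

[in] maze.move dir='north'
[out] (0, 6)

[in] maze.sense dir='east'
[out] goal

[in] maze.move dir='east'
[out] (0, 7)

Answer: (0, 7)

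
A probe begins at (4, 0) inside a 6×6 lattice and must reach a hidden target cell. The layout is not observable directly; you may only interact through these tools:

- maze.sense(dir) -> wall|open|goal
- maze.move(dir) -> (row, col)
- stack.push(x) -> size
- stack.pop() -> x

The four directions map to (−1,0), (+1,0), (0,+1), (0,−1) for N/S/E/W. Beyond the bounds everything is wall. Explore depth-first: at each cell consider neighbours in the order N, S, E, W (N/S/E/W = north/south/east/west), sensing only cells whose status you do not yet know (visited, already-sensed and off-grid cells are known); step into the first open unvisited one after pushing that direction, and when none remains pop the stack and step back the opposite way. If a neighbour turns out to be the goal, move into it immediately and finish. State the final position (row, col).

[in] sense north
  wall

[in] sense south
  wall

[in] sense east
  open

[in] push east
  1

[in] move east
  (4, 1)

[in] sense north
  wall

[in] sense south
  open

[in] push south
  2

[in] move south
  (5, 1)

[in] sense east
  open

[in] push east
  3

[in] move east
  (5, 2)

[in] sense north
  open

[in] push north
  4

[in] move north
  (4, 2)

[in] sense north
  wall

[in] sense east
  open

[in] push east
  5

[in] move east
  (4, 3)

[in] sense north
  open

[in] push north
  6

[in] move north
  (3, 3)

[in] sense north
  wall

[in] sense east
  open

[in] push east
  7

[in] move east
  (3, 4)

[in] sense north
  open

[in] push north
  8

[in] move north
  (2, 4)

[in] sense north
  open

[in] push north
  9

[in] move north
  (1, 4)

[in] sense north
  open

[in] push north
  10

[in] move north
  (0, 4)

[in] sense east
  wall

[in] sense west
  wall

[in] pop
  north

[in] move south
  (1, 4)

[in] sense east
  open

[in] push east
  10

[in] move east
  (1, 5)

[in] sense south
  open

[in] push south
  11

[in] move south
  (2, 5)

[in] sense south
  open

[in] push south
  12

[in] move south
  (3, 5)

[in] sense south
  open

[in] push south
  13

[in] move south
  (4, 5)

[in] sense south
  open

[in] push south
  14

[in] move south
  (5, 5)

[in] sense west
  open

[in] push west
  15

[in] move west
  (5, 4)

[in] sense north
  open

[in] push north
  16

[in] move north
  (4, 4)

[in] pop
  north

[in] move south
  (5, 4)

[in] sense west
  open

[in] push west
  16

[in] move west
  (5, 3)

[in] pop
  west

[in] move east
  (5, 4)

[in] pop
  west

[in] move east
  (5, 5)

[in] pop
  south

[in] move north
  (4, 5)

[in] pop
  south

[in] move north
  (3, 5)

[in] pop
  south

[in] move north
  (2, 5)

[in] pop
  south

[in] move north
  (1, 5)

[in] pop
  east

[in] move west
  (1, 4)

[in] sense west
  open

[in] push west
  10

[in] move west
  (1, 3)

[in] sense west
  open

[in] push west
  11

[in] move west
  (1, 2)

[in] sense north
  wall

[in] sense south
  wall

[in] sense west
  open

[in] push west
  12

[in] move west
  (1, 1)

[in] sense north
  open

[in] push north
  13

[in] move north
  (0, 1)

[in] sense west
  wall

[in] pop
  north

[in] move south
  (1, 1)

[in] sense south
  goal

[in] move south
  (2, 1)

Answer: (2, 1)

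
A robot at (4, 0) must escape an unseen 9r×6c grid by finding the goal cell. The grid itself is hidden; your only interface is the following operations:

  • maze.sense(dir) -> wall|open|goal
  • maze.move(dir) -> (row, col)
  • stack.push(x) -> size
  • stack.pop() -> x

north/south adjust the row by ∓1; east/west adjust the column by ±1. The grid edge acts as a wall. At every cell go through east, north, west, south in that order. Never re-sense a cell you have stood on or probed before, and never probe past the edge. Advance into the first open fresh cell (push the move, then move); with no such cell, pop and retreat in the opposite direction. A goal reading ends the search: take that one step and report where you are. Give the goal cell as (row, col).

[in] maze.sense dir='east'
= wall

[in] maze.sense dir='north'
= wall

[in] maze.sense dir='south'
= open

[in] stack.push x='south'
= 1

[in] maze.move dir='south'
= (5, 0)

[in] maze.sense dir='east'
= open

[in] stack.push x='east'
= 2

[in] maze.move dir='east'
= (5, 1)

[in] maze.sense dir='east'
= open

[in] stack.push x='east'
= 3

[in] maze.move dir='east'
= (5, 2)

[in] maze.sense dir='east'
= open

[in] stack.push x='east'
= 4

[in] maze.move dir='east'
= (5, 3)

[in] maze.sense dir='east'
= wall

[in] maze.sense dir='north'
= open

[in] stack.push x='north'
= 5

[in] maze.move dir='north'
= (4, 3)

[in] maze.sense dir='east'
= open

[in] stack.push x='east'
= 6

[in] maze.move dir='east'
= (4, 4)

[in] maze.sense dir='east'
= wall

[in] maze.sense dir='north'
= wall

[in] stack.pop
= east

[in] maze.move dir='west'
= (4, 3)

[in] maze.sense dir='north'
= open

[in] stack.push x='north'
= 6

[in] maze.move dir='north'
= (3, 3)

[in] maze.sense dir='north'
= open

[in] stack.push x='north'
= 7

[in] maze.move dir='north'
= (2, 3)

[in] maze.sense dir='east'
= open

[in] stack.push x='east'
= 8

[in] maze.move dir='east'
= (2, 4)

[in] maze.sense dir='east'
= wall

[in] maze.sense dir='north'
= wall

[in] stack.pop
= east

[in] maze.move dir='west'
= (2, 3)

[in] maze.sense dir='north'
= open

[in] stack.push x='north'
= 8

[in] maze.move dir='north'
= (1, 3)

[in] maze.sense dir='north'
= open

[in] stack.push x='north'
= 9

[in] maze.move dir='north'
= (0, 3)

[in] maze.sense dir='east'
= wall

[in] maze.sense dir='west'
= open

[in] stack.push x='west'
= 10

[in] maze.move dir='west'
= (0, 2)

[in] maze.sense dir='west'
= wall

[in] maze.sense dir='south'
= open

[in] stack.push x='south'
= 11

[in] maze.move dir='south'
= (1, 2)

[in] maze.sense dir='west'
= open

[in] stack.push x='west'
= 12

[in] maze.move dir='west'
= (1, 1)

[in] maze.sense dir='west'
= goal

[in] maze.move dir='west'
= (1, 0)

Answer: (1, 0)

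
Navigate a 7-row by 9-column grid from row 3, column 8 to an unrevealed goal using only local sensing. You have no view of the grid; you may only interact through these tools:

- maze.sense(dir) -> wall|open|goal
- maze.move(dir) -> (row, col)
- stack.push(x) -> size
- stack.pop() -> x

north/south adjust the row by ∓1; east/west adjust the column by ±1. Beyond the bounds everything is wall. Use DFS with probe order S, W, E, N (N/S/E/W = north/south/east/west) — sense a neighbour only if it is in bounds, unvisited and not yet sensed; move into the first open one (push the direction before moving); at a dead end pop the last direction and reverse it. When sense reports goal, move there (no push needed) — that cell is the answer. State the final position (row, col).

Action: sense[dir=south]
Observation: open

Action: push[x=south]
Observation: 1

Action: move[dir=south]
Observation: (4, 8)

Action: sense[dir=south]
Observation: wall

Action: sense[dir=west]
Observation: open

Action: push[x=west]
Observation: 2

Action: move[dir=west]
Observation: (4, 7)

Action: sense[dir=south]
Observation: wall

Action: sense[dir=west]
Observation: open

Action: push[x=west]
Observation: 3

Action: move[dir=west]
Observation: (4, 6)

Action: sense[dir=south]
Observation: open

Action: push[x=south]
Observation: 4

Action: move[dir=south]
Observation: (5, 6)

Action: sense[dir=south]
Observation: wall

Action: sense[dir=west]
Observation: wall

Action: pop[]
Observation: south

Action: move[dir=north]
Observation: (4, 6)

Action: sense[dir=west]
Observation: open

Action: push[x=west]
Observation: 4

Action: move[dir=west]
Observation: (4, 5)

Action: sense[dir=west]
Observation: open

Action: push[x=west]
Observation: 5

Action: move[dir=west]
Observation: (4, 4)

Action: sense[dir=south]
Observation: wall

Action: sense[dir=west]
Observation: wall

Action: sense[dir=north]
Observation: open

Action: push[x=north]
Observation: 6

Action: move[dir=north]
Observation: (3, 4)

Action: sense[dir=west]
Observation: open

Action: push[x=west]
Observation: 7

Action: move[dir=west]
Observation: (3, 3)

Action: sense[dir=west]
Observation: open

Action: push[x=west]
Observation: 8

Action: move[dir=west]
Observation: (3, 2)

Action: sense[dir=south]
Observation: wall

Action: sense[dir=west]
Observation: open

Action: push[x=west]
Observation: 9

Action: move[dir=west]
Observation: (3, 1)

Action: sense[dir=south]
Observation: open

Action: push[x=south]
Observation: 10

Action: move[dir=south]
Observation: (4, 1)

Action: sense[dir=south]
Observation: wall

Action: sense[dir=west]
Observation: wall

Action: pop[]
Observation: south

Action: move[dir=north]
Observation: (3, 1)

Action: sense[dir=west]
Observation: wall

Action: sense[dir=north]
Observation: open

Action: push[x=north]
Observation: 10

Action: move[dir=north]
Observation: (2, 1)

Action: sense[dir=west]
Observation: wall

Action: sense[dir=east]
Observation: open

Action: push[x=east]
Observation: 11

Action: move[dir=east]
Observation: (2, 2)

Action: sense[dir=east]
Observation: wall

Action: sense[dir=north]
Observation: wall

Action: pop[]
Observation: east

Action: move[dir=west]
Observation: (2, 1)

Action: sense[dir=north]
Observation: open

Action: push[x=north]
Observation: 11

Action: move[dir=north]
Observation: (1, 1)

Action: sense[dir=west]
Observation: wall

Action: sense[dir=north]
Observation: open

Action: push[x=north]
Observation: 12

Action: move[dir=north]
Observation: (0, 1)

Action: sense[dir=west]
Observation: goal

Action: move[dir=west]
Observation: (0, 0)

Answer: (0, 0)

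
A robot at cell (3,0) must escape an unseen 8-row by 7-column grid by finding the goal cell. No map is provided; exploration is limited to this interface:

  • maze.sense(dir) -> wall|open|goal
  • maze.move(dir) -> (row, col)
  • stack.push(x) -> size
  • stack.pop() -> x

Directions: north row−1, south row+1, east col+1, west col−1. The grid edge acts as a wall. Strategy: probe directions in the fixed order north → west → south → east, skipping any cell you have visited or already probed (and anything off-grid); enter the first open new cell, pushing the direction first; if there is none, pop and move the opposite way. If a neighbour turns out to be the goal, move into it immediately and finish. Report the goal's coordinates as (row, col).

Act: sense[dir: north]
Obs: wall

Act: sense[dir: south]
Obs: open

Act: push[x: south]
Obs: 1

Act: move[dir: south]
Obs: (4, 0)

Act: sense[dir: south]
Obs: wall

Act: sense[dir: east]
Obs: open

Act: push[x: east]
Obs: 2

Act: move[dir: east]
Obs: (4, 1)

Act: sense[dir: north]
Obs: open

Act: push[x: north]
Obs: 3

Act: move[dir: north]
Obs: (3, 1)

Act: sense[dir: north]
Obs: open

Act: push[x: north]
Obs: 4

Act: move[dir: north]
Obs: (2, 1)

Act: sense[dir: north]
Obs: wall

Act: sense[dir: east]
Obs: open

Act: push[x: east]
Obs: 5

Act: move[dir: east]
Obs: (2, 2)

Act: sense[dir: north]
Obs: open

Act: push[x: north]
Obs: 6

Act: move[dir: north]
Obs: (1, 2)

Act: sense[dir: north]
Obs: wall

Act: sense[dir: east]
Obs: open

Act: push[x: east]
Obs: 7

Act: move[dir: east]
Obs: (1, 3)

Act: sense[dir: north]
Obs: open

Act: push[x: north]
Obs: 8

Act: move[dir: north]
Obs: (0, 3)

Act: sense[dir: east]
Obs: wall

Act: pop[]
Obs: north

Act: move[dir: south]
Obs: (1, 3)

Act: sense[dir: south]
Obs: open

Act: push[x: south]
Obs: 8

Act: move[dir: south]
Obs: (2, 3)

Act: sense[dir: south]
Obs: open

Act: push[x: south]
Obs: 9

Act: move[dir: south]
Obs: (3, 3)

Act: sense[dir: west]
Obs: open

Act: push[x: west]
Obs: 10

Act: move[dir: west]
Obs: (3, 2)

Act: sense[dir: south]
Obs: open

Act: push[x: south]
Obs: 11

Act: move[dir: south]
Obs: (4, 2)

Act: sense[dir: south]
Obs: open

Act: push[x: south]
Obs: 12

Act: move[dir: south]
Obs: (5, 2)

Act: sense[dir: west]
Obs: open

Act: push[x: west]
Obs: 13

Act: move[dir: west]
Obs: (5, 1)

Act: sense[dir: south]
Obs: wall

Act: pop[]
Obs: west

Act: move[dir: east]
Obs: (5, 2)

Act: sense[dir: south]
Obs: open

Act: push[x: south]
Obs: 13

Act: move[dir: south]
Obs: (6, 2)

Act: sense[dir: south]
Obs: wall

Act: sense[dir: east]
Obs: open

Act: push[x: east]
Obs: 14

Act: move[dir: east]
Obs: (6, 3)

Act: sense[dir: north]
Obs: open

Act: push[x: north]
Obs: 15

Act: move[dir: north]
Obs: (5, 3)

Act: sense[dir: north]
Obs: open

Act: push[x: north]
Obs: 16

Act: move[dir: north]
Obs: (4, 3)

Act: sense[dir: east]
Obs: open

Act: push[x: east]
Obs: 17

Act: move[dir: east]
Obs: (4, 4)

Act: sense[dir: north]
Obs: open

Act: push[x: north]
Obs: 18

Act: move[dir: north]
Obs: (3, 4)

Act: sense[dir: north]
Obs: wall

Act: sense[dir: east]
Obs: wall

Act: pop[]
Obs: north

Act: move[dir: south]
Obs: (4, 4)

Act: sense[dir: south]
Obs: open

Act: push[x: south]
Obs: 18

Act: move[dir: south]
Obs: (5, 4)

Act: sense[dir: south]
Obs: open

Act: push[x: south]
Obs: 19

Act: move[dir: south]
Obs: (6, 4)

Act: sense[dir: south]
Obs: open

Act: push[x: south]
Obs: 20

Act: move[dir: south]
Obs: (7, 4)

Act: sense[dir: west]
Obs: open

Act: push[x: west]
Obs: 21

Act: move[dir: west]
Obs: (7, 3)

Act: pop[]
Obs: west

Act: move[dir: east]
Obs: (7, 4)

Act: sense[dir: east]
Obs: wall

Act: pop[]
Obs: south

Act: move[dir: north]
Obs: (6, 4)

Act: sense[dir: east]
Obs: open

Act: push[x: east]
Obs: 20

Act: move[dir: east]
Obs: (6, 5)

Act: sense[dir: north]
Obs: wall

Act: sense[dir: east]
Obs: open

Act: push[x: east]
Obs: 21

Act: move[dir: east]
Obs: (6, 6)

Act: sense[dir: north]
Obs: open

Act: push[x: north]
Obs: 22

Act: move[dir: north]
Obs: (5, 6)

Act: sense[dir: north]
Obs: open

Act: push[x: north]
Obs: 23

Act: move[dir: north]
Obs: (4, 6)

Act: sense[dir: north]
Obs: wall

Act: sense[dir: west]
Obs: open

Act: push[x: west]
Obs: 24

Act: move[dir: west]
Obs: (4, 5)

Act: pop[]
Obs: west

Act: move[dir: east]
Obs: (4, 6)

Act: pop[]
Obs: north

Act: move[dir: south]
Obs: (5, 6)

Act: pop[]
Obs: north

Act: move[dir: south]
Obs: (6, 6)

Act: sense[dir: south]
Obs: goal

Act: move[dir: south]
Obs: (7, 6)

Answer: (7, 6)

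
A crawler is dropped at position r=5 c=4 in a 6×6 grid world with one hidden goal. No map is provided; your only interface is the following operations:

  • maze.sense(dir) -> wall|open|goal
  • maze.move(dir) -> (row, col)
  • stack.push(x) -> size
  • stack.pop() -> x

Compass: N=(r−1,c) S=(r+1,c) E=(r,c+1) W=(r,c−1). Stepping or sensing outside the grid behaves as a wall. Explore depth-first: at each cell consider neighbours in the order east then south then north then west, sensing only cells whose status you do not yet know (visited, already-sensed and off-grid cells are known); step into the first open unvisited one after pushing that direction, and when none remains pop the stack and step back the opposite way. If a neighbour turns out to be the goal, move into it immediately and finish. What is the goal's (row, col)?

Act: sense[dir='east']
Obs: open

Act: push[x='east']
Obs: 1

Act: move[dir='east']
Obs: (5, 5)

Act: sense[dir='north']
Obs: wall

Act: pop[]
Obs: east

Act: move[dir='west']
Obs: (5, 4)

Act: sense[dir='north']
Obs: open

Act: push[x='north']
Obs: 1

Act: move[dir='north']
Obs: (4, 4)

Act: sense[dir='north']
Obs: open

Act: push[x='north']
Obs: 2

Act: move[dir='north']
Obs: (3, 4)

Act: sense[dir='east']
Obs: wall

Act: sense[dir='north']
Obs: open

Act: push[x='north']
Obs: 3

Act: move[dir='north']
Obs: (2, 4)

Act: sense[dir='east']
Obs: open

Act: push[x='east']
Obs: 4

Act: move[dir='east']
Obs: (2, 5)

Act: sense[dir='north']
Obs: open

Act: push[x='north']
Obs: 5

Act: move[dir='north']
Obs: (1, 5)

Act: sense[dir='north']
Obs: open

Act: push[x='north']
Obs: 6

Act: move[dir='north']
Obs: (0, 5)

Act: sense[dir='west']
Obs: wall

Act: pop[]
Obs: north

Act: move[dir='south']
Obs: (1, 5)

Act: sense[dir='west']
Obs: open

Act: push[x='west']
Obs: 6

Act: move[dir='west']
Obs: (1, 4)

Act: sense[dir='west']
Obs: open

Act: push[x='west']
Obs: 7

Act: move[dir='west']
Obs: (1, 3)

Act: sense[dir='south']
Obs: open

Act: push[x='south']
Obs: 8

Act: move[dir='south']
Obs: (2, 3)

Act: sense[dir='south']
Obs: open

Act: push[x='south']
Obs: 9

Act: move[dir='south']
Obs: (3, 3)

Act: sense[dir='south']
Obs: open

Act: push[x='south']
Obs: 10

Act: move[dir='south']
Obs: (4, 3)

Act: sense[dir='south']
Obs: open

Act: push[x='south']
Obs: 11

Act: move[dir='south']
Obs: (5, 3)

Act: sense[dir='west']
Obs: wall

Act: pop[]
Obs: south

Act: move[dir='north']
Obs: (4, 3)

Act: sense[dir='west']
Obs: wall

Act: pop[]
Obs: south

Act: move[dir='north']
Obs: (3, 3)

Act: sense[dir='west']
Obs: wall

Act: pop[]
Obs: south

Act: move[dir='north']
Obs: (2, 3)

Act: sense[dir='west']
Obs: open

Act: push[x='west']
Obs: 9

Act: move[dir='west']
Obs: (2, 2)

Act: sense[dir='north']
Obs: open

Act: push[x='north']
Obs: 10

Act: move[dir='north']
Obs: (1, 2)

Act: sense[dir='north']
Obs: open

Act: push[x='north']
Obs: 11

Act: move[dir='north']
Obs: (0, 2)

Act: sense[dir='east']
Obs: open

Act: push[x='east']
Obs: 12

Act: move[dir='east']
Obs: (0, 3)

Act: pop[]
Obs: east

Act: move[dir='west']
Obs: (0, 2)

Act: sense[dir='west']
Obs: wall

Act: pop[]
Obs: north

Act: move[dir='south']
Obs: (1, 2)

Act: sense[dir='west']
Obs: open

Act: push[x='west']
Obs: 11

Act: move[dir='west']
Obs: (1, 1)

Act: sense[dir='south']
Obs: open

Act: push[x='south']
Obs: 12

Act: move[dir='south']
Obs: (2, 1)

Act: sense[dir='south']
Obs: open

Act: push[x='south']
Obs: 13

Act: move[dir='south']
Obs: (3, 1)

Act: sense[dir='south']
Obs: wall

Act: sense[dir='west']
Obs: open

Act: push[x='west']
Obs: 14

Act: move[dir='west']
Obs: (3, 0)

Act: sense[dir='south']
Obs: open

Act: push[x='south']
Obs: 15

Act: move[dir='south']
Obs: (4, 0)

Act: sense[dir='south']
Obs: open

Act: push[x='south']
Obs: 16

Act: move[dir='south']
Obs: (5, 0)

Act: sense[dir='east']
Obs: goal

Act: move[dir='east']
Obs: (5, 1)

Answer: (5, 1)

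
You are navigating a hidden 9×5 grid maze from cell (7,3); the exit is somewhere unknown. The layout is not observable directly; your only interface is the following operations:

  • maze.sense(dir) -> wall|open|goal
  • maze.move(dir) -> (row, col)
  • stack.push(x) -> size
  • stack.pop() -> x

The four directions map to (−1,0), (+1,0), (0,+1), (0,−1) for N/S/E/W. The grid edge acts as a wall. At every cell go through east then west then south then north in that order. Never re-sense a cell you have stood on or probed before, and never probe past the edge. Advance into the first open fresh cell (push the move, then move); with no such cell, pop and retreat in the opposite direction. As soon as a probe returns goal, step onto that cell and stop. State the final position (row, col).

Now I run sense(dir→east), — result: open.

Then push(x→east), which returns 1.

Then move(dir→east), and see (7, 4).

Invoking sense(dir→south), and get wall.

Then sense(dir→north), and see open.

I call push(x→north), : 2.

Calling move(dir→north), giving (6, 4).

Now I run sense(dir→west), → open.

I call push(x→west), — result: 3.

Next I call move(dir→west), — result: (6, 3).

Now I run sense(dir→west), giving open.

I run push(x→west), → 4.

Invoking move(dir→west), : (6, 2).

I use sense(dir→west), and observe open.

Invoking push(x→west), — result: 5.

I call move(dir→west), yielding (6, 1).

Calling sense(dir→west), and see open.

Then push(x→west), : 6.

I run move(dir→west), : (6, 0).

Then sense(dir→south), yielding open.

Calling push(x→south), giving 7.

I invoke move(dir→south), and observe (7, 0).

Calling sense(dir→east), → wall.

I run sense(dir→south), giving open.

I try push(x→south), which returns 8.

I use move(dir→south), and see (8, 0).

Now I run sense(dir→east), giving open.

Calling push(x→east), giving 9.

Next I call move(dir→east), and get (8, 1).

I call sense(dir→east), which returns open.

I run push(x→east), and see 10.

I use move(dir→east), → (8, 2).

Then sense(dir→east), giving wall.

I try sense(dir→north), and see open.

I use push(x→north), giving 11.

I invoke move(dir→north), which returns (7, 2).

I invoke pop, yielding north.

Using move(dir→south), yielding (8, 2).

Using pop, and get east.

Using move(dir→west), which returns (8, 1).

I run pop(), and see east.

Now I run move(dir→west), → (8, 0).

I invoke pop, yielding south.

I call move(dir→north), — result: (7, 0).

I invoke pop, and observe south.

I run move(dir→north), — result: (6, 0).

I invoke sense(dir→north), yielding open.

I run push(x→north), giving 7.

Invoking move(dir→north), : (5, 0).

I invoke sense(dir→east), giving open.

Then push(x→east), and get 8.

I run move(dir→east), and observe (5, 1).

I try sense(dir→east), and get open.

Then push(x→east), — result: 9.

Now I run move(dir→east), and observe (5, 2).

Next I call sense(dir→east), giving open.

I try push(x→east), and observe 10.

Using move(dir→east), yielding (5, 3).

Now I run sense(dir→east), — result: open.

Next I call push(x→east), and see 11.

Using move(dir→east), which returns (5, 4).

I run sense(dir→north), : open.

I run push(x→north), → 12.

Now I run move(dir→north), giving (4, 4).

I run sense(dir→west), — result: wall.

Calling sense(dir→north), giving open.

Calling push(x→north), and observe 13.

Using move(dir→north), and see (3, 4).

Then sense(dir→west), → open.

Calling push(x→west), and observe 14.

Next I call move(dir→west), and observe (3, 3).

I use sense(dir→west), — result: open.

I run push(x→west), : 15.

Using move(dir→west), yielding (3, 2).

Next I call sense(dir→west), giving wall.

Next I call sense(dir→south), — result: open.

Now I run push(x→south), : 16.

I invoke move(dir→south), which returns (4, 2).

Then sense(dir→west), and get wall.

Next I call pop(), — result: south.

Next I call move(dir→north), and get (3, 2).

Calling sense(dir→north), yielding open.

Calling push(x→north), and see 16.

I call move(dir→north), → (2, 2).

Now I run sense(dir→east), — result: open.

I use push(x→east), — result: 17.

Now I run move(dir→east), and get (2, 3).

I call sense(dir→east), — result: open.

Now I run push(x→east), and see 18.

I use move(dir→east), → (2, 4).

I invoke sense(dir→north), → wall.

I call pop, and observe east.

I run move(dir→west), giving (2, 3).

Calling sense(dir→north), and get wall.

Next I call pop, which returns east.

I try move(dir→west), and observe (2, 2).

Using sense(dir→west), and observe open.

Now I run push(x→west), and get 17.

Using move(dir→west), and see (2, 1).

I run sense(dir→west), and see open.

Using push(x→west), yielding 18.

I run move(dir→west), which returns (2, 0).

Invoking sense(dir→south), → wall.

Then sense(dir→north), and get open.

I call push(x→north), giving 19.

Calling move(dir→north), and see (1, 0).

Now I run sense(dir→east), — result: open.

Then push(x→east), → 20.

Using move(dir→east), giving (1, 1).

Next I call sense(dir→east), yielding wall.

I call sense(dir→north), and get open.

Then push(x→north), : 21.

I invoke move(dir→north), and see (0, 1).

Next I call sense(dir→east), : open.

Then push(x→east), and get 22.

Next I call move(dir→east), — result: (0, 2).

Next I call sense(dir→east), — result: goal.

I use move(dir→east), and see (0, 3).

Answer: (0, 3)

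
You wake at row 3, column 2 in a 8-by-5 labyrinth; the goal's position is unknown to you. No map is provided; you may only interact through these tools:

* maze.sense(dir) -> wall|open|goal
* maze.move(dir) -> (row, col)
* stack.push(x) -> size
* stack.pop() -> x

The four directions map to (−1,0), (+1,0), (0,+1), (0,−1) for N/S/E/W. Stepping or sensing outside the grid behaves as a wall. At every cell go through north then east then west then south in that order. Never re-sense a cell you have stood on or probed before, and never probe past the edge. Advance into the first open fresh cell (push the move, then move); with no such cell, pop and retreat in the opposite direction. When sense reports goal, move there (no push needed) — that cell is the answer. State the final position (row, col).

> maze.sense dir: north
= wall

> maze.sense dir: east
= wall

> maze.sense dir: west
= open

> stack.push x: west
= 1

> maze.move dir: west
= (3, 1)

> maze.sense dir: north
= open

> stack.push x: north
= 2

> maze.move dir: north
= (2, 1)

> maze.sense dir: north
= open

> stack.push x: north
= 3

> maze.move dir: north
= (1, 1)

> maze.sense dir: north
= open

> stack.push x: north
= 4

> maze.move dir: north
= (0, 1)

> maze.sense dir: east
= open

> stack.push x: east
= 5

> maze.move dir: east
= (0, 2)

> maze.sense dir: east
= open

> stack.push x: east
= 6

> maze.move dir: east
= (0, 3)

> maze.sense dir: east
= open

> stack.push x: east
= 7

> maze.move dir: east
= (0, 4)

> maze.sense dir: south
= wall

> stack.pop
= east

> maze.move dir: west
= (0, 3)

> maze.sense dir: south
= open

> stack.push x: south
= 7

> maze.move dir: south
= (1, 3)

> maze.sense dir: west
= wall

> maze.sense dir: south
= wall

> stack.pop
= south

> maze.move dir: north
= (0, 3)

> stack.pop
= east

> maze.move dir: west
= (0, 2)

> stack.pop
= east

> maze.move dir: west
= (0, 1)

> maze.sense dir: west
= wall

> stack.pop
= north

> maze.move dir: south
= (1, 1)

> maze.sense dir: west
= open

> stack.push x: west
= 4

> maze.move dir: west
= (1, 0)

> maze.sense dir: south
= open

> stack.push x: south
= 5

> maze.move dir: south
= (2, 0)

> maze.sense dir: south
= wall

> stack.pop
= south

> maze.move dir: north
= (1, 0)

> stack.pop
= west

> maze.move dir: east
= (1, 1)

> stack.pop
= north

> maze.move dir: south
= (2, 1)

> stack.pop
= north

> maze.move dir: south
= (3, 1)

> maze.sense dir: south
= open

> stack.push x: south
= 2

> maze.move dir: south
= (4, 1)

> maze.sense dir: east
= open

> stack.push x: east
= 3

> maze.move dir: east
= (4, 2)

> maze.sense dir: east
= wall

> maze.sense dir: south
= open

> stack.push x: south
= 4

> maze.move dir: south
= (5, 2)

> maze.sense dir: east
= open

> stack.push x: east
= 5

> maze.move dir: east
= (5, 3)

> maze.sense dir: east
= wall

> maze.sense dir: south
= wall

> stack.pop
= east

> maze.move dir: west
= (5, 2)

> maze.sense dir: west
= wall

> maze.sense dir: south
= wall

> stack.pop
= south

> maze.move dir: north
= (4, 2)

> stack.pop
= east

> maze.move dir: west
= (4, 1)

> maze.sense dir: west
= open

> stack.push x: west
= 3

> maze.move dir: west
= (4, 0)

> maze.sense dir: south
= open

> stack.push x: south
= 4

> maze.move dir: south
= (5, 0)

> maze.sense dir: south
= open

> stack.push x: south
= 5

> maze.move dir: south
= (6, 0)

> maze.sense dir: east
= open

> stack.push x: east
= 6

> maze.move dir: east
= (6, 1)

> maze.sense dir: south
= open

> stack.push x: south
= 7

> maze.move dir: south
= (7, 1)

> maze.sense dir: east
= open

> stack.push x: east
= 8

> maze.move dir: east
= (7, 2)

> maze.sense dir: east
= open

> stack.push x: east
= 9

> maze.move dir: east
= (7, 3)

> maze.sense dir: east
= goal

> maze.move dir: east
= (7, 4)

Answer: (7, 4)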